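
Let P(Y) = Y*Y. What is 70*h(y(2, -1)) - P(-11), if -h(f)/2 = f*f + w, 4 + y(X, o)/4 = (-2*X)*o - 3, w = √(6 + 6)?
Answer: -20281 - 280*√3 ≈ -20766.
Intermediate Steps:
w = 2*√3 (w = √12 = 2*√3 ≈ 3.4641)
P(Y) = Y²
y(X, o) = -28 - 8*X*o (y(X, o) = -16 + 4*((-2*X)*o - 3) = -16 + 4*(-2*X*o - 3) = -16 + 4*(-3 - 2*X*o) = -16 + (-12 - 8*X*o) = -28 - 8*X*o)
h(f) = -4*√3 - 2*f² (h(f) = -2*(f*f + 2*√3) = -2*(f² + 2*√3) = -4*√3 - 2*f²)
70*h(y(2, -1)) - P(-11) = 70*(-4*√3 - 2*(-28 - 8*2*(-1))²) - 1*(-11)² = 70*(-4*√3 - 2*(-28 + 16)²) - 1*121 = 70*(-4*√3 - 2*(-12)²) - 121 = 70*(-4*√3 - 2*144) - 121 = 70*(-4*√3 - 288) - 121 = 70*(-288 - 4*√3) - 121 = (-20160 - 280*√3) - 121 = -20281 - 280*√3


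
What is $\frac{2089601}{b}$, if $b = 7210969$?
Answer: $\frac{2089601}{7210969} \approx 0.28978$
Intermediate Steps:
$\frac{2089601}{b} = \frac{2089601}{7210969}$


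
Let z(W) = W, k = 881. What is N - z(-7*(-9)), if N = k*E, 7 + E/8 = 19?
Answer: 84513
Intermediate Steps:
E = 96 (E = -56 + 8*19 = -56 + 152 = 96)
N = 84576 (N = 881*96 = 84576)
N - z(-7*(-9)) = 84576 - (-7)*(-9) = 84576 - 1*63 = 84576 - 63 = 84513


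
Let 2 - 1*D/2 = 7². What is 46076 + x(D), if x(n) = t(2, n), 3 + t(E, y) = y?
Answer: 45979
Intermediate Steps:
D = -94 (D = 4 - 2*7² = 4 - 2*49 = 4 - 98 = -94)
t(E, y) = -3 + y
x(n) = -3 + n
46076 + x(D) = 46076 + (-3 - 94) = 46076 - 97 = 45979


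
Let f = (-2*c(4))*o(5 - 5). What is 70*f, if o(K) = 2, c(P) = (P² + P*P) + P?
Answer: -10080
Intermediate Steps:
c(P) = P + 2*P² (c(P) = (P² + P²) + P = 2*P² + P = P + 2*P²)
f = -144 (f = -8*(1 + 2*4)*2 = -8*(1 + 8)*2 = -8*9*2 = -2*36*2 = -72*2 = -144)
70*f = 70*(-144) = -10080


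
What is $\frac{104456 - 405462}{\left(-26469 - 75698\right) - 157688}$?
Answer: $\frac{301006}{259855} \approx 1.1584$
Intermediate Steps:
$\frac{104456 - 405462}{\left(-26469 - 75698\right) - 157688} = - \frac{301006}{-102167 - 157688} = - \frac{301006}{-259855} = \left(-301006\right) \left(- \frac{1}{259855}\right) = \frac{301006}{259855}$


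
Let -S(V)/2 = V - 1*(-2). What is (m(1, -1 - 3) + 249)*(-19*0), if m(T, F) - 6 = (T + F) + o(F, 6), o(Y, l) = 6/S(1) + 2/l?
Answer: 0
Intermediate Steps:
S(V) = -4 - 2*V (S(V) = -2*(V - 1*(-2)) = -2*(V + 2) = -2*(2 + V) = -4 - 2*V)
o(Y, l) = -1 + 2/l (o(Y, l) = 6/(-4 - 2*1) + 2/l = 6/(-4 - 2) + 2/l = 6/(-6) + 2/l = 6*(-⅙) + 2/l = -1 + 2/l)
m(T, F) = 16/3 + F + T (m(T, F) = 6 + ((T + F) + (2 - 1*6)/6) = 6 + ((F + T) + (2 - 6)/6) = 6 + ((F + T) + (⅙)*(-4)) = 6 + ((F + T) - ⅔) = 6 + (-⅔ + F + T) = 16/3 + F + T)
(m(1, -1 - 3) + 249)*(-19*0) = ((16/3 + (-1 - 3) + 1) + 249)*(-19*0) = ((16/3 - 4 + 1) + 249)*0 = (7/3 + 249)*0 = (754/3)*0 = 0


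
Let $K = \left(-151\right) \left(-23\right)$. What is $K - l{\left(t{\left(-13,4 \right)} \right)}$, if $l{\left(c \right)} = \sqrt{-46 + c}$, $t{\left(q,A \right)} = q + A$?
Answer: $3473 - i \sqrt{55} \approx 3473.0 - 7.4162 i$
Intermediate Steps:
$t{\left(q,A \right)} = A + q$
$K = 3473$
$K - l{\left(t{\left(-13,4 \right)} \right)} = 3473 - \sqrt{-46 + \left(4 - 13\right)} = 3473 - \sqrt{-46 - 9} = 3473 - \sqrt{-55} = 3473 - i \sqrt{55}$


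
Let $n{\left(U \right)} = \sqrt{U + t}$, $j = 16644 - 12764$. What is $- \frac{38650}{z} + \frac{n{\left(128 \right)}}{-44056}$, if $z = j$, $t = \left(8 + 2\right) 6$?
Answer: $- \frac{3865}{388} - \frac{\sqrt{47}}{22028} \approx -9.9617$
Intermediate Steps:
$t = 60$ ($t = 10 \cdot 6 = 60$)
$j = 3880$ ($j = 16644 - 12764 = 3880$)
$n{\left(U \right)} = \sqrt{60 + U}$ ($n{\left(U \right)} = \sqrt{U + 60} = \sqrt{60 + U}$)
$z = 3880$
$- \frac{38650}{z} + \frac{n{\left(128 \right)}}{-44056} = - \frac{38650}{3880} + \frac{\sqrt{60 + 128}}{-44056} = \left(-38650\right) \frac{1}{3880} + \sqrt{188} \left(- \frac{1}{44056}\right) = - \frac{3865}{388} + 2 \sqrt{47} \left(- \frac{1}{44056}\right) = - \frac{3865}{388} - \frac{\sqrt{47}}{22028}$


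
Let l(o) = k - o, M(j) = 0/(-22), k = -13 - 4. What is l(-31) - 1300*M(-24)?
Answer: 14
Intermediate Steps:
k = -17
M(j) = 0 (M(j) = 0*(-1/22) = 0)
l(o) = -17 - o
l(-31) - 1300*M(-24) = (-17 - 1*(-31)) - 1300*0 = (-17 + 31) + 0 = 14 + 0 = 14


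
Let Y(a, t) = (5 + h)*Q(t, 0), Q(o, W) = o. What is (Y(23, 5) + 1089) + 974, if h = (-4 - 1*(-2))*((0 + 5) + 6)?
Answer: 1978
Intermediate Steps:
h = -22 (h = (-4 + 2)*(5 + 6) = -2*11 = -22)
Y(a, t) = -17*t (Y(a, t) = (5 - 22)*t = -17*t)
(Y(23, 5) + 1089) + 974 = (-17*5 + 1089) + 974 = (-85 + 1089) + 974 = 1004 + 974 = 1978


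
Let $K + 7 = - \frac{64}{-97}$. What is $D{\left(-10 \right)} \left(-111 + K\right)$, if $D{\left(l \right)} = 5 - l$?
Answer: $- \frac{170730}{97} \approx -1760.1$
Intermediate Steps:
$K = - \frac{615}{97}$ ($K = -7 - \frac{64}{-97} = -7 - - \frac{64}{97} = -7 + \frac{64}{97} = - \frac{615}{97} \approx -6.3402$)
$D{\left(-10 \right)} \left(-111 + K\right) = \left(5 - -10\right) \left(-111 - \frac{615}{97}\right) = \left(5 + 10\right) \left(- \frac{11382}{97}\right) = 15 \left(- \frac{11382}{97}\right) = - \frac{170730}{97}$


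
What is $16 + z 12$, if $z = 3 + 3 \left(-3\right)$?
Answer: $-56$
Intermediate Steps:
$z = -6$ ($z = 3 - 9 = -6$)
$16 + z 12 = 16 - 72 = -56$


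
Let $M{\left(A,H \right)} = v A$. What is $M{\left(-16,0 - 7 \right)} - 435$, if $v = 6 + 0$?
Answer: $-531$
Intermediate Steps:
$v = 6$
$M{\left(A,H \right)} = 6 A$
$M{\left(-16,0 - 7 \right)} - 435 = 6 \left(-16\right) - 435 = -96 - 435 = -531$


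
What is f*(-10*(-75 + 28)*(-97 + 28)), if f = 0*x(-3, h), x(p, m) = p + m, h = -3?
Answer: 0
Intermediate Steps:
x(p, m) = m + p
f = 0 (f = 0*(-3 - 3) = 0*(-6) = 0)
f*(-10*(-75 + 28)*(-97 + 28)) = 0*(-10*(-75 + 28)*(-97 + 28)) = 0*(-(-470)*(-69)) = 0*(-10*3243) = 0*(-32430) = 0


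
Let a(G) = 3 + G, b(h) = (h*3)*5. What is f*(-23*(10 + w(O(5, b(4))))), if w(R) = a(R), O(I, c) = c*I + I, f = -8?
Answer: 58512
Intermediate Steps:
b(h) = 15*h (b(h) = (3*h)*5 = 15*h)
O(I, c) = I + I*c (O(I, c) = I*c + I = I + I*c)
w(R) = 3 + R
f*(-23*(10 + w(O(5, b(4))))) = -(-184)*(10 + (3 + 5*(1 + 15*4))) = -(-184)*(10 + (3 + 5*(1 + 60))) = -(-184)*(10 + (3 + 5*61)) = -(-184)*(10 + (3 + 305)) = -(-184)*(10 + 308) = -(-184)*318 = -8*(-7314) = 58512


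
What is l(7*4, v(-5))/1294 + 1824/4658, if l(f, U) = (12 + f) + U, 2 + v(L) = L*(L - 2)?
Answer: 1350145/3013726 ≈ 0.44800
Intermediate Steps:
v(L) = -2 + L*(-2 + L) (v(L) = -2 + L*(L - 2) = -2 + L*(-2 + L))
l(f, U) = 12 + U + f
l(7*4, v(-5))/1294 + 1824/4658 = (12 + (-2 + (-5)² - 2*(-5)) + 7*4)/1294 + 1824/4658 = (12 + (-2 + 25 + 10) + 28)*(1/1294) + 1824*(1/4658) = (12 + 33 + 28)*(1/1294) + 912/2329 = 73*(1/1294) + 912/2329 = 73/1294 + 912/2329 = 1350145/3013726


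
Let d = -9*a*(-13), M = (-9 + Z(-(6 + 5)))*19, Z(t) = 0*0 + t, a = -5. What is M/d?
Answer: 76/117 ≈ 0.64957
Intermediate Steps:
Z(t) = t (Z(t) = 0 + t = t)
M = -380 (M = (-9 - (6 + 5))*19 = (-9 - 1*11)*19 = (-9 - 11)*19 = -20*19 = -380)
d = -585 (d = -9*(-5)*(-13) = 45*(-13) = -585)
M/d = -380/(-585) = -380*(-1/585) = 76/117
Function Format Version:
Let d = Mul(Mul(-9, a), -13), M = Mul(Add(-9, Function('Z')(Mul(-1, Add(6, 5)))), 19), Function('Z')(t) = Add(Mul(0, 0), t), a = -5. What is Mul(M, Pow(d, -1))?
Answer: Rational(76, 117) ≈ 0.64957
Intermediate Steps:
Function('Z')(t) = t (Function('Z')(t) = Add(0, t) = t)
M = -380 (M = Mul(Add(-9, Mul(-1, Add(6, 5))), 19) = Mul(Add(-9, Mul(-1, 11)), 19) = Mul(Add(-9, -11), 19) = Mul(-20, 19) = -380)
d = -585 (d = Mul(Mul(-9, -5), -13) = Mul(45, -13) = -585)
Mul(M, Pow(d, -1)) = Mul(-380, Pow(-585, -1)) = Mul(-380, Rational(-1, 585)) = Rational(76, 117)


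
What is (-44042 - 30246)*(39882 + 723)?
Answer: -3016464240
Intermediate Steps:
(-44042 - 30246)*(39882 + 723) = -74288*40605 = -3016464240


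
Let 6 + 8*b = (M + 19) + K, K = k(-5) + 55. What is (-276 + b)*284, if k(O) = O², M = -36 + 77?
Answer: -73627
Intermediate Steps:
M = 41
K = 80 (K = (-5)² + 55 = 25 + 55 = 80)
b = 67/4 (b = -¾ + ((41 + 19) + 80)/8 = -¾ + (60 + 80)/8 = -¾ + (⅛)*140 = -¾ + 35/2 = 67/4 ≈ 16.750)
(-276 + b)*284 = (-276 + 67/4)*284 = -1037/4*284 = -73627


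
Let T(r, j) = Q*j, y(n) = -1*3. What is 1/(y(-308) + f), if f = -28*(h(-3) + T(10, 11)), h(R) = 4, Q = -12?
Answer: 1/3581 ≈ 0.00027925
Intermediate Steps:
y(n) = -3
T(r, j) = -12*j
f = 3584 (f = -28*(4 - 12*11) = -28*(4 - 132) = -28*(-128) = 3584)
1/(y(-308) + f) = 1/(-3 + 3584) = 1/3581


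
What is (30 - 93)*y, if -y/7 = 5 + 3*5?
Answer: 8820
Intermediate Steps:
y = -140 (y = -7*(5 + 3*5) = -7*(5 + 15) = -7*20 = -140)
(30 - 93)*y = (30 - 93)*(-140) = -63*(-140) = 8820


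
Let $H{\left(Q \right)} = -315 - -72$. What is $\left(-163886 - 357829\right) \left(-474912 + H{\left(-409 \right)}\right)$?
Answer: $247895490825$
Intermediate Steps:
$H{\left(Q \right)} = -243$ ($H{\left(Q \right)} = -315 + 72 = -243$)
$\left(-163886 - 357829\right) \left(-474912 + H{\left(-409 \right)}\right) = \left(-163886 - 357829\right) \left(-474912 - 243\right) = \left(-521715\right) \left(-475155\right) = 247895490825$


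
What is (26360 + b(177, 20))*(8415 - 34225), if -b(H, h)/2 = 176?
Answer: -671266480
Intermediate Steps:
b(H, h) = -352 (b(H, h) = -2*176 = -352)
(26360 + b(177, 20))*(8415 - 34225) = (26360 - 352)*(8415 - 34225) = 26008*(-25810) = -671266480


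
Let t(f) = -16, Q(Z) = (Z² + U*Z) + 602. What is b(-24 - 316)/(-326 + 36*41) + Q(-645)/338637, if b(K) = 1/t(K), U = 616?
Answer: 354910163/6230920800 ≈ 0.056960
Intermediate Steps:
Q(Z) = 602 + Z² + 616*Z (Q(Z) = (Z² + 616*Z) + 602 = 602 + Z² + 616*Z)
b(K) = -1/16 (b(K) = 1/(-16) = -1/16)
b(-24 - 316)/(-326 + 36*41) + Q(-645)/338637 = -1/(16*(-326 + 36*41)) + (602 + (-645)² + 616*(-645))/338637 = -1/(16*(-326 + 1476)) + (602 + 416025 - 397320)*(1/338637) = -1/16/1150 + 19307*(1/338637) = -1/16*1/1150 + 19307/338637 = -1/18400 + 19307/338637 = 354910163/6230920800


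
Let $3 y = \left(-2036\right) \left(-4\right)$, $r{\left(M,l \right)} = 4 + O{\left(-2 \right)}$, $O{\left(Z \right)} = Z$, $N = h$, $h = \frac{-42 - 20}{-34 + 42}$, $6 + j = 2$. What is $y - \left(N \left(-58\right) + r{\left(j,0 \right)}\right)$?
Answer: $\frac{13579}{6} \approx 2263.2$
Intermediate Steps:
$j = -4$ ($j = -6 + 2 = -4$)
$h = - \frac{31}{4}$ ($h = - \frac{62}{8} = \left(-62\right) \frac{1}{8} = - \frac{31}{4} \approx -7.75$)
$N = - \frac{31}{4} \approx -7.75$
$r{\left(M,l \right)} = 2$ ($r{\left(M,l \right)} = 4 - 2 = 2$)
$y = \frac{8144}{3}$ ($y = \frac{\left(-2036\right) \left(-4\right)}{3} = \frac{1}{3} \cdot 8144 = \frac{8144}{3} \approx 2714.7$)
$y - \left(N \left(-58\right) + r{\left(j,0 \right)}\right) = \frac{8144}{3} - \left(\left(- \frac{31}{4}\right) \left(-58\right) + 2\right) = \frac{8144}{3} - \left(\frac{899}{2} + 2\right) = \frac{8144}{3} - \frac{903}{2} = \frac{13579}{6}$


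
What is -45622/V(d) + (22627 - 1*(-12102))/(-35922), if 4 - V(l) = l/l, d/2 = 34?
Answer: -546312557/35922 ≈ -15208.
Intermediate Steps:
d = 68 (d = 2*34 = 68)
V(l) = 3 (V(l) = 4 - l/l = 4 - 1*1 = 4 - 1 = 3)
-45622/V(d) + (22627 - 1*(-12102))/(-35922) = -45622/3 + (22627 - 1*(-12102))/(-35922) = -45622*⅓ + (22627 + 12102)*(-1/35922) = -45622/3 + 34729*(-1/35922) = -45622/3 - 34729/35922 = -546312557/35922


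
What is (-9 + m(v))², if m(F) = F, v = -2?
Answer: 121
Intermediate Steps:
(-9 + m(v))² = (-9 - 2)² = (-11)² = 121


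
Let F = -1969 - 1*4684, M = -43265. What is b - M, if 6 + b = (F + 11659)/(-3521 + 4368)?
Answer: 36645379/847 ≈ 43265.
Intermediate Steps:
F = -6653 (F = -1969 - 4684 = -6653)
b = -76/847 (b = -6 + (-6653 + 11659)/(-3521 + 4368) = -6 + 5006/847 = -76/847 ≈ -0.089728)
b - M = -76/847 - 1*(-43265) = -76/847 + 43265 = 36645379/847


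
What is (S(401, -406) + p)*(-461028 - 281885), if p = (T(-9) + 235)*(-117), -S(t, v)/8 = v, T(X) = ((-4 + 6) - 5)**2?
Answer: 18795698900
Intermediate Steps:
T(X) = 9 (T(X) = (2 - 5)**2 = (-3)**2 = 9)
S(t, v) = -8*v
p = -28548 (p = (9 + 235)*(-117) = 244*(-117) = -28548)
(S(401, -406) + p)*(-461028 - 281885) = (-8*(-406) - 28548)*(-461028 - 281885) = (3248 - 28548)*(-742913) = -25300*(-742913) = 18795698900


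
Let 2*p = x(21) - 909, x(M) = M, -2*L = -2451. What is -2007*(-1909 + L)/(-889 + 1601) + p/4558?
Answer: 6252277623/3245296 ≈ 1926.6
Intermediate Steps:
L = 2451/2 (L = -½*(-2451) = 2451/2 ≈ 1225.5)
p = -444 (p = (21 - 909)/2 = (½)*(-888) = -444)
-2007*(-1909 + L)/(-889 + 1601) + p/4558 = -2007*(-1909 + 2451/2)/(-889 + 1601) - 444/4558 = -2007/(712/(-1367/2)) - 444*1/4558 = -2007/(712*(-2/1367)) - 222/2279 = -2007/(-1424/1367) - 222/2279 = -2007*(-1367/1424) - 222/2279 = 2743569/1424 - 222/2279 = 6252277623/3245296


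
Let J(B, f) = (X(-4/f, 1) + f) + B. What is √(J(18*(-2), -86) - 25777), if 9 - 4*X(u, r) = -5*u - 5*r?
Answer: 4*I*√2992542/43 ≈ 160.92*I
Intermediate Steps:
X(u, r) = 9/4 + 5*r/4 + 5*u/4 (X(u, r) = 9/4 - (-5*u - 5*r)/4 = 9/4 - (-5*r - 5*u)/4 = 9/4 + (5*r/4 + 5*u/4) = 9/4 + 5*r/4 + 5*u/4)
J(B, f) = 7/2 + B + f - 5/f (J(B, f) = ((9/4 + (5/4)*1 + 5*(-4/f)/4) + f) + B = ((9/4 + 5/4 - 5/f) + f) + B = ((7/2 - 5/f) + f) + B = (7/2 + f - 5/f) + B = 7/2 + B + f - 5/f)
√(J(18*(-2), -86) - 25777) = √((7/2 + 18*(-2) - 86 - 5/(-86)) - 25777) = √((7/2 - 36 - 86 - 5*(-1/86)) - 25777) = √((7/2 - 36 - 86 + 5/86) - 25777) = √(-5093/43 - 25777) = √(-1113504/43) = 4*I*√2992542/43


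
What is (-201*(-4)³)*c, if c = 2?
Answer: 25728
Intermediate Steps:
(-201*(-4)³)*c = -201*(-4)³*2 = -201*(-64)*2 = 12864*2 = 25728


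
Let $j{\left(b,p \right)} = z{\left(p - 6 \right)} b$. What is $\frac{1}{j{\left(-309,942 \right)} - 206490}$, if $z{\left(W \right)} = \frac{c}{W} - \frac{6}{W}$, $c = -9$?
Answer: $- \frac{104}{21474445} \approx -4.843 \cdot 10^{-6}$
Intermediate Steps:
$z{\left(W \right)} = - \frac{15}{W}$ ($z{\left(W \right)} = - \frac{9}{W} - \frac{6}{W} = - \frac{15}{W}$)
$j{\left(b,p \right)} = - \frac{15 b}{-6 + p}$ ($j{\left(b,p \right)} = - \frac{15}{p - 6} b = - \frac{15}{-6 + p} b = - \frac{15 b}{-6 + p}$)
$\frac{1}{j{\left(-309,942 \right)} - 206490} = \frac{1}{\left(-15\right) \left(-309\right) \frac{1}{-6 + 942} - 206490} = \frac{1}{\left(-15\right) \left(-309\right) \frac{1}{936} - 206490} = \frac{1}{\frac{515}{104} - 206490} = \frac{1}{- \frac{21474445}{104}} = - \frac{104}{21474445}$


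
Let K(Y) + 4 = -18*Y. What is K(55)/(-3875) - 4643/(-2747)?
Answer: 20722143/10644625 ≈ 1.9467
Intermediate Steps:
K(Y) = -4 - 18*Y
K(55)/(-3875) - 4643/(-2747) = (-4 - 18*55)/(-3875) - 4643/(-2747) = (-4 - 990)*(-1/3875) - 4643*(-1/2747) = -994*(-1/3875) + 4643/2747 = 994/3875 + 4643/2747 = 20722143/10644625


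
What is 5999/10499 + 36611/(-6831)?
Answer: -343399720/71718669 ≈ -4.7881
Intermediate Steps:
5999/10499 + 36611/(-6831) = 5999*(1/10499) + 36611*(-1/6831) = 5999/10499 - 36611/6831 = -343399720/71718669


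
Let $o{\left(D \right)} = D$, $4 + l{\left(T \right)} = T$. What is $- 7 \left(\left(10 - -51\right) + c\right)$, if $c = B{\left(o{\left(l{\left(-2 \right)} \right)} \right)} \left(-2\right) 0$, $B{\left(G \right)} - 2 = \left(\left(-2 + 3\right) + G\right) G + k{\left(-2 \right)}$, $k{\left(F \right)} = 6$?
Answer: $-427$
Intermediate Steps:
$l{\left(T \right)} = -4 + T$
$B{\left(G \right)} = 8 + G \left(1 + G\right)$ ($B{\left(G \right)} = 2 + \left(\left(\left(-2 + 3\right) + G\right) G + 6\right) = 2 + \left(\left(1 + G\right) G + 6\right) = 2 + \left(G \left(1 + G\right) + 6\right) = 2 + \left(6 + G \left(1 + G\right)\right) = 8 + G \left(1 + G\right)$)
$c = 0$ ($c = \left(8 - 6 + \left(-4 - 2\right)^{2}\right) \left(-2\right) 0 = \left(8 - 6 + \left(-6\right)^{2}\right) \left(-2\right) 0 = \left(8 - 6 + 36\right) \left(-2\right) 0 = 38 \left(-2\right) 0 = \left(-76\right) 0 = 0$)
$- 7 \left(\left(10 - -51\right) + c\right) = - 7 \left(\left(10 - -51\right) + 0\right) = - 7 \left(\left(10 + 51\right) + 0\right) = - 7 \left(61 + 0\right) = \left(-7\right) 61 = -427$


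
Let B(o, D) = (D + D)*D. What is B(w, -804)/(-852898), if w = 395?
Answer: -646416/426449 ≈ -1.5158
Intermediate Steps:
B(o, D) = 2*D**2 (B(o, D) = (2*D)*D = 2*D**2)
B(w, -804)/(-852898) = (2*(-804)**2)/(-852898) = (2*646416)*(-1/852898) = 1292832*(-1/852898) = -646416/426449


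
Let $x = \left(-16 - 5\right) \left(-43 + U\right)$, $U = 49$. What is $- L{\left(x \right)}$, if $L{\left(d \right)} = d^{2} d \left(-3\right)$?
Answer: $-6001128$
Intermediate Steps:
$x = -126$ ($x = \left(-16 - 5\right) \left(-43 + 49\right) = \left(-21\right) 6 = -126$)
$L{\left(d \right)} = - 3 d^{3}$ ($L{\left(d \right)} = d^{3} \left(-3\right) = - 3 d^{3}$)
$- L{\left(x \right)} = - \left(-3\right) \left(-126\right)^{3} = - \left(-3\right) \left(-2000376\right) = \left(-1\right) 6001128 = -6001128$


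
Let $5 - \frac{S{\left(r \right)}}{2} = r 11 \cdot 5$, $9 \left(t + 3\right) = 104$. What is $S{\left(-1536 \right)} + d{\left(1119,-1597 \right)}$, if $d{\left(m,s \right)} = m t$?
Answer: $\frac{535631}{3} \approx 1.7854 \cdot 10^{5}$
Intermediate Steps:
$t = \frac{77}{9}$ ($t = -3 + \frac{1}{9} \cdot 104 = -3 + \frac{104}{9} = \frac{77}{9} \approx 8.5556$)
$S{\left(r \right)} = 10 - 110 r$ ($S{\left(r \right)} = 10 - 2 r 11 \cdot 5 = 10 - 2 \cdot 11 r 5 = 10 - 2 \cdot 55 r = 10 - 110 r$)
$d{\left(m,s \right)} = \frac{77 m}{9}$ ($d{\left(m,s \right)} = m \frac{77}{9} = \frac{77 m}{9}$)
$S{\left(-1536 \right)} + d{\left(1119,-1597 \right)} = \left(10 - -168960\right) + \frac{77}{9} \cdot 1119 = \left(10 + 168960\right) + \frac{28721}{3} = 168970 + \frac{28721}{3} = \frac{535631}{3}$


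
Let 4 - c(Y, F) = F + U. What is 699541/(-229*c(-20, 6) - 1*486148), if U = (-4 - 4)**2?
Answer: -699541/471034 ≈ -1.4851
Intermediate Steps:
U = 64 (U = (-8)**2 = 64)
c(Y, F) = -60 - F (c(Y, F) = 4 - (F + 64) = 4 - (64 + F) = 4 + (-64 - F) = -60 - F)
699541/(-229*c(-20, 6) - 1*486148) = 699541/(-229*(-60 - 1*6) - 1*486148) = 699541/(-229*(-60 - 6) - 486148) = 699541/(-229*(-66) - 486148) = 699541/(15114 - 486148) = 699541/(-471034) = 699541*(-1/471034) = -699541/471034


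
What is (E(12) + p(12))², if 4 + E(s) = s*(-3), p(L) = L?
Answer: 784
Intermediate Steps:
E(s) = -4 - 3*s (E(s) = -4 + s*(-3) = -4 - 3*s)
(E(12) + p(12))² = ((-4 - 3*12) + 12)² = ((-4 - 36) + 12)² = (-40 + 12)² = (-28)² = 784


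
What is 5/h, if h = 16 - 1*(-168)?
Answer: 5/184 ≈ 0.027174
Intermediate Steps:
h = 184 (h = 16 + 168 = 184)
5/h = 5/184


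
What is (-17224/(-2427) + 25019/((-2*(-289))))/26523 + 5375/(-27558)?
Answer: -785864667410/4068810045477 ≈ -0.19314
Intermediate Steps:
(-17224/(-2427) + 25019/((-2*(-289))))/26523 + 5375/(-27558) = (-17224*(-1/2427) + 25019/578)*(1/26523) + 5375*(-1/27558) = (17224/2427 + 25019*(1/578))*(1/26523) - 5375/27558 = (17224/2427 + 25019/578)*(1/26523) - 5375/27558 = (70676585/1402806)*(1/26523) - 5375/27558 = 10096655/5315231934 - 5375/27558 = -785864667410/4068810045477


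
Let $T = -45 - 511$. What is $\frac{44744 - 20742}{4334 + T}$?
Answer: $\frac{12001}{1889} \approx 6.3531$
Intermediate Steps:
$T = -556$ ($T = -45 - 511 = -556$)
$\frac{44744 - 20742}{4334 + T} = \frac{44744 - 20742}{4334 - 556} = \frac{24002}{3778} = 24002 \cdot \frac{1}{3778} = \frac{12001}{1889}$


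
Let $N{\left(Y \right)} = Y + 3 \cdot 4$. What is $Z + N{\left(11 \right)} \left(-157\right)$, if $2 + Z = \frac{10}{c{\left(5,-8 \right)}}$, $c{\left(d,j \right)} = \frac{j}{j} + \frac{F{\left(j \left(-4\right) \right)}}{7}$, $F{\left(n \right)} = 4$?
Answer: $- \frac{39673}{11} \approx -3606.6$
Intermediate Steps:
$N{\left(Y \right)} = 12 + Y$ ($N{\left(Y \right)} = Y + 12 = 12 + Y$)
$c{\left(d,j \right)} = \frac{11}{7}$ ($c{\left(d,j \right)} = \frac{j}{j} + \frac{4}{7} = 1 + 4 \cdot \frac{1}{7} = 1 + \frac{4}{7} = \frac{11}{7}$)
$Z = \frac{48}{11}$ ($Z = -2 + \frac{10}{\frac{11}{7}} = -2 + 10 \cdot \frac{7}{11} = -2 + \frac{70}{11} = \frac{48}{11} \approx 4.3636$)
$Z + N{\left(11 \right)} \left(-157\right) = \frac{48}{11} + \left(12 + 11\right) \left(-157\right) = \frac{48}{11} + 23 \left(-157\right) = \frac{48}{11} - 3611 = - \frac{39673}{11}$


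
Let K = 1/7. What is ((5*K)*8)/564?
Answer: 10/987 ≈ 0.010132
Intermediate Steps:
K = 1/7 ≈ 0.14286
((5*K)*8)/564 = ((5*(1/7))*8)/564 = ((5/7)*8)*(1/564) = (40/7)*(1/564) = 10/987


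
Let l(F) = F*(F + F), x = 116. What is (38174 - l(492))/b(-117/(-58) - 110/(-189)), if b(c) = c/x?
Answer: -567071538768/28493 ≈ -1.9902e+7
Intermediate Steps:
l(F) = 2*F**2 (l(F) = F*(2*F) = 2*F**2)
b(c) = c/116
(38174 - l(492))/b(-117/(-58) - 110/(-189)) = (38174 - 2*492**2)/(((-117/(-58) - 110/(-189))/116)) = (38174 - 2*242064)/(((-117*(-1/58) - 110*(-1/189))/116)) = (38174 - 1*484128)/(((117/58 + 110/189)/116)) = (38174 - 484128)/(((1/116)*(28493/10962))) = -445954/28493/1271592 = -445954*1271592/28493 = -567071538768/28493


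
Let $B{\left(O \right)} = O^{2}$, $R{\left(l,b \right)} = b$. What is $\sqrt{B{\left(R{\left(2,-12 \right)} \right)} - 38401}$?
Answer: $i \sqrt{38257} \approx 195.59 i$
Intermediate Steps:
$\sqrt{B{\left(R{\left(2,-12 \right)} \right)} - 38401} = \sqrt{\left(-12\right)^{2} - 38401} = \sqrt{144 - 38401} = \sqrt{-38257} = i \sqrt{38257}$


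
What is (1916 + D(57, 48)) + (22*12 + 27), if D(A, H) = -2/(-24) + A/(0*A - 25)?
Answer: 661441/300 ≈ 2204.8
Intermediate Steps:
D(A, H) = 1/12 - A/25 (D(A, H) = -2*(-1/24) + A/(0 - 25) = 1/12 + A/(-25) = 1/12 + A*(-1/25) = 1/12 - A/25)
(1916 + D(57, 48)) + (22*12 + 27) = (1916 + (1/12 - 1/25*57)) + (22*12 + 27) = (1916 + (1/12 - 57/25)) + (264 + 27) = (1916 - 659/300) + 291 = 574141/300 + 291 = 661441/300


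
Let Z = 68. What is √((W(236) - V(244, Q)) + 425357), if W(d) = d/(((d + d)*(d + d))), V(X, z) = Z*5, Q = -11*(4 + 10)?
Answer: 3*√2630194099/236 ≈ 651.93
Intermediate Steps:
Q = -154 (Q = -11*14 = -154)
V(X, z) = 340 (V(X, z) = 68*5 = 340)
W(d) = 1/(4*d) (W(d) = d/(((2*d)*(2*d))) = d/((4*d²)) = d*(1/(4*d²)) = 1/(4*d))
√((W(236) - V(244, Q)) + 425357) = √(((¼)/236 - 1*340) + 425357) = √(((¼)*(1/236) - 340) + 425357) = √((1/944 - 340) + 425357) = √(-320959/944 + 425357) = √(401216049/944) = 3*√2630194099/236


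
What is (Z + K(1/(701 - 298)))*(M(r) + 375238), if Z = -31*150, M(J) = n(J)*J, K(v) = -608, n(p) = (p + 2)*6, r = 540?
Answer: -11206470044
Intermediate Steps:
n(p) = 12 + 6*p (n(p) = (2 + p)*6 = 12 + 6*p)
M(J) = J*(12 + 6*J) (M(J) = (12 + 6*J)*J = J*(12 + 6*J))
Z = -4650
(Z + K(1/(701 - 298)))*(M(r) + 375238) = (-4650 - 608)*(6*540*(2 + 540) + 375238) = -5258*(6*540*542 + 375238) = -5258*(1756080 + 375238) = -5258*2131318 = -11206470044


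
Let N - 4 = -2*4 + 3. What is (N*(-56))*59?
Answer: 3304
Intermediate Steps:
N = -1 (N = 4 + (-2*4 + 3) = 4 + (-8 + 3) = 4 - 5 = -1)
(N*(-56))*59 = -1*(-56)*59 = 56*59 = 3304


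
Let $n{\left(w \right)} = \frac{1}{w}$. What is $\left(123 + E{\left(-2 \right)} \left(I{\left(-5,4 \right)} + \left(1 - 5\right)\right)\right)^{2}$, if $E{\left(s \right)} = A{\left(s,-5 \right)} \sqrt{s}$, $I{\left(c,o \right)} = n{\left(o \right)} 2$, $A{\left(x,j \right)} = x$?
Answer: $15031 + 1722 i \sqrt{2} \approx 15031.0 + 2435.3 i$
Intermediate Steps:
$I{\left(c,o \right)} = \frac{2}{o}$ ($I{\left(c,o \right)} = \frac{1}{o} 2 = \frac{2}{o}$)
$E{\left(s \right)} = s^{\frac{3}{2}}$ ($E{\left(s \right)} = s \sqrt{s} = s^{\frac{3}{2}}$)
$\left(123 + E{\left(-2 \right)} \left(I{\left(-5,4 \right)} + \left(1 - 5\right)\right)\right)^{2} = \left(123 + \left(-2\right)^{\frac{3}{2}} \left(\frac{2}{4} + \left(1 - 5\right)\right)\right)^{2} = \left(123 + - 2 i \sqrt{2} \left(2 \cdot \frac{1}{4} - 4\right)\right)^{2} = \left(123 + - 2 i \sqrt{2} \left(\frac{1}{2} - 4\right)\right)^{2} = \left(123 + - 2 i \sqrt{2} \left(- \frac{7}{2}\right)\right)^{2} = \left(123 + 7 i \sqrt{2}\right)^{2}$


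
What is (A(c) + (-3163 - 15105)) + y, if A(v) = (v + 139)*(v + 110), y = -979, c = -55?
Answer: -14627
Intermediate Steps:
A(v) = (110 + v)*(139 + v) (A(v) = (139 + v)*(110 + v) = (110 + v)*(139 + v))
(A(c) + (-3163 - 15105)) + y = ((15290 + (-55)² + 249*(-55)) + (-3163 - 15105)) - 979 = ((15290 + 3025 - 13695) - 18268) - 979 = (4620 - 18268) - 979 = -13648 - 979 = -14627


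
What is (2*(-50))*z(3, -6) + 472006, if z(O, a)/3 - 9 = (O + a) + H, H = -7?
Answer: 472306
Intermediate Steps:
z(O, a) = 6 + 3*O + 3*a (z(O, a) = 27 + 3*((O + a) - 7) = 27 + 3*(-7 + O + a) = 27 + (-21 + 3*O + 3*a) = 6 + 3*O + 3*a)
(2*(-50))*z(3, -6) + 472006 = (2*(-50))*(6 + 3*3 + 3*(-6)) + 472006 = -100*(6 + 9 - 18) + 472006 = -100*(-3) + 472006 = 300 + 472006 = 472306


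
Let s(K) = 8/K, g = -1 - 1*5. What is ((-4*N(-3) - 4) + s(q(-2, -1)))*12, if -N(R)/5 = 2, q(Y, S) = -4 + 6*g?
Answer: 2148/5 ≈ 429.60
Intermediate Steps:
g = -6 (g = -1 - 5 = -6)
q(Y, S) = -40 (q(Y, S) = -4 + 6*(-6) = -4 - 36 = -40)
N(R) = -10 (N(R) = -5*2 = -10)
((-4*N(-3) - 4) + s(q(-2, -1)))*12 = ((-4*(-10) - 4) + 8/(-40))*12 = ((40 - 4) + 8*(-1/40))*12 = (36 - ⅕)*12 = (179/5)*12 = 2148/5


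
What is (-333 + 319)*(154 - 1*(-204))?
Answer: -5012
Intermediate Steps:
(-333 + 319)*(154 - 1*(-204)) = -14*(154 + 204) = -14*358 = -5012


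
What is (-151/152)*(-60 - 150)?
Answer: 15855/76 ≈ 208.62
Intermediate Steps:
(-151/152)*(-60 - 150) = -151*1/152*(-210) = -151/152*(-210) = 15855/76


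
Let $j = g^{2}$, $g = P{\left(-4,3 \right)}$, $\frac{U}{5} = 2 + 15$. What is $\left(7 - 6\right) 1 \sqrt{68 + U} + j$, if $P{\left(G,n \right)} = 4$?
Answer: $16 + 3 \sqrt{17} \approx 28.369$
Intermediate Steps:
$U = 85$ ($U = 5 \left(2 + 15\right) = 5 \cdot 17 = 85$)
$g = 4$
$j = 16$ ($j = 4^{2} = 16$)
$\left(7 - 6\right) 1 \sqrt{68 + U} + j = \left(7 - 6\right) 1 \sqrt{68 + 85} + 16 = 1 \cdot 1 \sqrt{153} + 16 = 1 \cdot 3 \sqrt{17} + 16 = 3 \sqrt{17} + 16 = 16 + 3 \sqrt{17}$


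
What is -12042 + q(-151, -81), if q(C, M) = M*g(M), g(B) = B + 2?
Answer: -5643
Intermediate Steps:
g(B) = 2 + B
q(C, M) = M*(2 + M)
-12042 + q(-151, -81) = -12042 - 81*(2 - 81) = -12042 - 81*(-79) = -12042 + 6399 = -5643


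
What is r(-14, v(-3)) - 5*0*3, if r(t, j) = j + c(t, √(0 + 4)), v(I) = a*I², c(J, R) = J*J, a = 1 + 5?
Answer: 250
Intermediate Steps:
a = 6
c(J, R) = J²
v(I) = 6*I²
r(t, j) = j + t²
r(-14, v(-3)) - 5*0*3 = (6*(-3)² + (-14)²) - 5*0*3 = (6*9 + 196) - 0*3 = (54 + 196) - 1*0 = 250 + 0 = 250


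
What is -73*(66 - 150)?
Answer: 6132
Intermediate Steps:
-73*(66 - 150) = -73*(-84) = 6132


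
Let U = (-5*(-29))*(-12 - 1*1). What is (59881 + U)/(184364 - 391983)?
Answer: -57996/207619 ≈ -0.27934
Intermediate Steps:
U = -1885 (U = 145*(-12 - 1) = 145*(-13) = -1885)
(59881 + U)/(184364 - 391983) = (59881 - 1885)/(184364 - 391983) = 57996/(-207619) = 57996*(-1/207619) = -57996/207619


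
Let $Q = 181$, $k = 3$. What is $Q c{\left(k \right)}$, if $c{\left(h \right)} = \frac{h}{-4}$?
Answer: $- \frac{543}{4} \approx -135.75$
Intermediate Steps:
$c{\left(h \right)} = - \frac{h}{4}$ ($c{\left(h \right)} = h \left(- \frac{1}{4}\right) = - \frac{h}{4}$)
$Q c{\left(k \right)} = 181 \left(\left(- \frac{1}{4}\right) 3\right) = 181 \left(- \frac{3}{4}\right) = - \frac{543}{4}$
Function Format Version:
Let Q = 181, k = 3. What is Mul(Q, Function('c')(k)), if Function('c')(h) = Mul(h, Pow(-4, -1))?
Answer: Rational(-543, 4) ≈ -135.75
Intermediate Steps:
Function('c')(h) = Mul(Rational(-1, 4), h) (Function('c')(h) = Mul(h, Rational(-1, 4)) = Mul(Rational(-1, 4), h))
Mul(Q, Function('c')(k)) = Mul(181, Mul(Rational(-1, 4), 3)) = Mul(181, Rational(-3, 4)) = Rational(-543, 4)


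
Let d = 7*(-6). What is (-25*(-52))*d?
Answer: -54600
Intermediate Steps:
d = -42
(-25*(-52))*d = -25*(-52)*(-42) = 1300*(-42) = -54600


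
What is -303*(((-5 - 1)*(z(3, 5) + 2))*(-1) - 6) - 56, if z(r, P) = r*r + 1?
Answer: -20054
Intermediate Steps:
z(r, P) = 1 + r**2 (z(r, P) = r**2 + 1 = 1 + r**2)
-303*(((-5 - 1)*(z(3, 5) + 2))*(-1) - 6) - 56 = -303*(((-5 - 1)*((1 + 3**2) + 2))*(-1) - 6) - 56 = -303*(-6*((1 + 9) + 2)*(-1) - 6) - 56 = -303*(-6*(10 + 2)*(-1) - 6) - 56 = -303*(-6*12*(-1) - 6) - 56 = -303*(-72*(-1) - 6) - 56 = -303*(72 - 6) - 56 = -303*66 - 56 = -19998 - 56 = -20054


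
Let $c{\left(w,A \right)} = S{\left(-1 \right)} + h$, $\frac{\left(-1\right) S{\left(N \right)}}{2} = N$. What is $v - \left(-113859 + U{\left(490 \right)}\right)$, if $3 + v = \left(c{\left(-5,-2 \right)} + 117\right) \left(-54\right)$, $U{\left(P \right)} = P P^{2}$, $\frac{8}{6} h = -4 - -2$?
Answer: $-117541489$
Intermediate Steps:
$S{\left(N \right)} = - 2 N$
$h = - \frac{3}{2}$ ($h = \frac{3 \left(-4 - -2\right)}{4} = \frac{3 \left(-4 + 2\right)}{4} = \frac{3}{4} \left(-2\right) = - \frac{3}{2} \approx -1.5$)
$c{\left(w,A \right)} = \frac{1}{2}$ ($c{\left(w,A \right)} = \left(-2\right) \left(-1\right) - \frac{3}{2} = 2 - \frac{3}{2} = \frac{1}{2}$)
$U{\left(P \right)} = P^{3}$
$v = -6348$ ($v = -3 + \left(\frac{1}{2} + 117\right) \left(-54\right) = -3 + \frac{235}{2} \left(-54\right) = -3 - 6345 = -6348$)
$v - \left(-113859 + U{\left(490 \right)}\right) = -6348 - \left(-113859 + 490^{3}\right) = -6348 - \left(-113859 + 117649000\right) = -6348 - 117535141 = -117541489$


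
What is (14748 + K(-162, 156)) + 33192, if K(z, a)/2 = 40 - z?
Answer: 48344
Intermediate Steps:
K(z, a) = 80 - 2*z (K(z, a) = 2*(40 - z) = 80 - 2*z)
(14748 + K(-162, 156)) + 33192 = (14748 + (80 - 2*(-162))) + 33192 = (14748 + (80 + 324)) + 33192 = (14748 + 404) + 33192 = 15152 + 33192 = 48344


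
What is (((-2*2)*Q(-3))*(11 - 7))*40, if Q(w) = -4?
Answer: 2560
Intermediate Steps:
(((-2*2)*Q(-3))*(11 - 7))*40 = ((-2*2*(-4))*(11 - 7))*40 = (-4*(-4)*4)*40 = (16*4)*40 = 64*40 = 2560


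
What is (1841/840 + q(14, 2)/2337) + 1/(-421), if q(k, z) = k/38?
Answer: 1637152883/747746520 ≈ 2.1894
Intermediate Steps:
q(k, z) = k/38 (q(k, z) = k*(1/38) = k/38)
(1841/840 + q(14, 2)/2337) + 1/(-421) = (1841/840 + ((1/38)*14)/2337) + 1/(-421) = (1841*(1/840) + (7/19)*(1/2337)) - 1/421 = (263/120 + 7/44403) - 1/421 = 3892943/1776120 - 1/421 = 1637152883/747746520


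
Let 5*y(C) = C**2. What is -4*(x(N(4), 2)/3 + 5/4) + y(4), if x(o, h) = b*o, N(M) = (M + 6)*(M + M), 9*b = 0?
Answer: -9/5 ≈ -1.8000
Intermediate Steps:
b = 0 (b = (1/9)*0 = 0)
N(M) = 2*M*(6 + M) (N(M) = (6 + M)*(2*M) = 2*M*(6 + M))
x(o, h) = 0 (x(o, h) = 0*o = 0)
y(C) = C**2/5
-4*(x(N(4), 2)/3 + 5/4) + y(4) = -4*(0/3 + 5/4) + (1/5)*4**2 = -4*(0*(1/3) + 5*(1/4)) + (1/5)*16 = -4*(0 + 5/4) + 16/5 = -4*5/4 + 16/5 = -5 + 16/5 = -9/5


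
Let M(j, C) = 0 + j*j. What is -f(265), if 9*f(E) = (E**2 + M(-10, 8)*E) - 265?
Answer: -96460/9 ≈ -10718.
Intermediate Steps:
M(j, C) = j**2 (M(j, C) = 0 + j**2 = j**2)
f(E) = -265/9 + E**2/9 + 100*E/9 (f(E) = ((E**2 + (-10)**2*E) - 265)/9 = ((E**2 + 100*E) - 265)/9 = (-265 + E**2 + 100*E)/9 = -265/9 + E**2/9 + 100*E/9)
-f(265) = -(-265/9 + (1/9)*265**2 + (100/9)*265) = -(-265/9 + (1/9)*70225 + 26500/9) = -(-265/9 + 70225/9 + 26500/9) = -1*96460/9 = -96460/9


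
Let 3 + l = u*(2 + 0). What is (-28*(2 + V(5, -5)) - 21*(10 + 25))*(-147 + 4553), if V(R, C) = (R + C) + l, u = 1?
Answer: -3361778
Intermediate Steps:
l = -1 (l = -3 + 1*(2 + 0) = -3 + 1*2 = -3 + 2 = -1)
V(R, C) = -1 + C + R (V(R, C) = (R + C) - 1 = (C + R) - 1 = -1 + C + R)
(-28*(2 + V(5, -5)) - 21*(10 + 25))*(-147 + 4553) = (-28*(2 + (-1 - 5 + 5)) - 21*(10 + 25))*(-147 + 4553) = (-28*(2 - 1) - 21*35)*4406 = (-28*1 - 735)*4406 = (-28 - 735)*4406 = -763*4406 = -3361778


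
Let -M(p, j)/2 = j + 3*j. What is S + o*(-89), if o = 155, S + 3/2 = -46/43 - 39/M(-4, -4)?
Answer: -18987133/1376 ≈ -13799.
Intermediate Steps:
M(p, j) = -8*j (M(p, j) = -2*(j + 3*j) = -8*j)
S = -5213/1376 (S = -3/2 + (-46/43 - 39/((-8*(-4)))) = -3/2 + (-46*1/43 - 39/32) = -3/2 + (-46/43 - 39*1/32) = -3/2 + (-46/43 - 39/32) = -3/2 - 3149/1376 = -5213/1376 ≈ -3.7885)
S + o*(-89) = -5213/1376 + 155*(-89) = -5213/1376 - 13795 = -18987133/1376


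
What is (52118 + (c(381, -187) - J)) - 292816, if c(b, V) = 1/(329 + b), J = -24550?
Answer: -153465079/710 ≈ -2.1615e+5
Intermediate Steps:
(52118 + (c(381, -187) - J)) - 292816 = (52118 + (1/(329 + 381) - 1*(-24550))) - 292816 = (52118 + (1/710 + 24550)) - 292816 = (52118 + 17430501/710) - 292816 = 54434281/710 - 292816 = -153465079/710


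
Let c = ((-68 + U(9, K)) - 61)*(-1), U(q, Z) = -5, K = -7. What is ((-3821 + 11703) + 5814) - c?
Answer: 13562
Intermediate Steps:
c = 134 (c = ((-68 - 5) - 61)*(-1) = (-73 - 61)*(-1) = -134*(-1) = 134)
((-3821 + 11703) + 5814) - c = ((-3821 + 11703) + 5814) - 1*134 = (7882 + 5814) - 134 = 13696 - 134 = 13562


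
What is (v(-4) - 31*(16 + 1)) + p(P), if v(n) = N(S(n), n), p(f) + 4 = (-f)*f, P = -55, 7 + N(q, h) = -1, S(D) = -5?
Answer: -3564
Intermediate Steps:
N(q, h) = -8 (N(q, h) = -7 - 1 = -8)
p(f) = -4 - f² (p(f) = -4 + (-f)*f = -4 - f²)
v(n) = -8
(v(-4) - 31*(16 + 1)) + p(P) = (-8 - 31*(16 + 1)) + (-4 - 1*(-55)²) = (-8 - 31*17) + (-4 - 1*3025) = (-8 - 527) + (-4 - 3025) = -535 - 3029 = -3564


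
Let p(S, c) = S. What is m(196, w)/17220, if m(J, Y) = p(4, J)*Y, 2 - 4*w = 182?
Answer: -3/287 ≈ -0.010453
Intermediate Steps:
w = -45 (w = ½ - ¼*182 = ½ - 91/2 = -45)
m(J, Y) = 4*Y
m(196, w)/17220 = (4*(-45))/17220 = -180*1/17220 = -3/287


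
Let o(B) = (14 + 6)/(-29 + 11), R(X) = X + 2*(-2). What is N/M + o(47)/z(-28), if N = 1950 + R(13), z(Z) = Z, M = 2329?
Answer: 258479/293454 ≈ 0.88082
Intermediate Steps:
R(X) = -4 + X (R(X) = X - 4 = -4 + X)
o(B) = -10/9 (o(B) = 20/(-18) = 20*(-1/18) = -10/9)
N = 1959 (N = 1950 + (-4 + 13) = 1950 + 9 = 1959)
N/M + o(47)/z(-28) = 1959/2329 - 10/9/(-28) = 1959*(1/2329) - 10/9*(-1/28) = 1959/2329 + 5/126 = 258479/293454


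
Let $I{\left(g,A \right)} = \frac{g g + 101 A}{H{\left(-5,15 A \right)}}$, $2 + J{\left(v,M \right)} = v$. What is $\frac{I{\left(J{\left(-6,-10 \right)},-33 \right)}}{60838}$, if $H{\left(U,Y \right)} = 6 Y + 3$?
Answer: $\frac{3269}{180506346} \approx 1.811 \cdot 10^{-5}$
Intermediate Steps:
$J{\left(v,M \right)} = -2 + v$
$H{\left(U,Y \right)} = 3 + 6 Y$
$I{\left(g,A \right)} = \frac{g^{2} + 101 A}{3 + 90 A}$ ($I{\left(g,A \right)} = \frac{g g + 101 A}{3 + 6 \cdot 15 A} = \frac{g^{2} + 101 A}{3 + 90 A}$)
$\frac{I{\left(J{\left(-6,-10 \right)},-33 \right)}}{60838} = \frac{\frac{1}{3} \frac{1}{1 + 30 \left(-33\right)} \left(\left(-2 - 6\right)^{2} + 101 \left(-33\right)\right)}{60838} = \frac{\left(-8\right)^{2} - 3333}{3 \left(1 - 990\right)} \frac{1}{60838} = \frac{64 - 3333}{3 \left(-989\right)} \frac{1}{60838} = \frac{1}{3} \left(- \frac{1}{989}\right) \left(-3269\right) \frac{1}{60838} = \frac{3269}{2967} \cdot \frac{1}{60838} = \frac{3269}{180506346}$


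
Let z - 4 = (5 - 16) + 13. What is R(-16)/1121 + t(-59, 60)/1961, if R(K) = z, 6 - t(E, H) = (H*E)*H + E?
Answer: 238185031/2198281 ≈ 108.35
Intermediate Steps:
t(E, H) = 6 - E - E*H² (t(E, H) = 6 - ((H*E)*H + E) = 6 - ((E*H)*H + E) = 6 - (E*H² + E) = 6 - (E + E*H²) = 6 + (-E - E*H²) = 6 - E - E*H²)
z = 6 (z = 4 + ((5 - 16) + 13) = 4 + (-11 + 13) = 4 + 2 = 6)
R(K) = 6
R(-16)/1121 + t(-59, 60)/1961 = 6/1121 + (6 - 1*(-59) - 1*(-59)*60²)/1961 = 6*(1/1121) + (6 + 59 - 1*(-59)*3600)*(1/1961) = 6/1121 + (6 + 59 + 212400)*(1/1961) = 6/1121 + 212465*(1/1961) = 6/1121 + 212465/1961 = 238185031/2198281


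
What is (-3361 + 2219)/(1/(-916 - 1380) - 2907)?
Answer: 2622032/6674473 ≈ 0.39284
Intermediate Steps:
(-3361 + 2219)/(1/(-916 - 1380) - 2907) = -1142/(1/(-2296) - 2907) = -1142/(-1/2296 - 2907) = -1142/(-6674473/2296) = -1142*(-2296/6674473) = 2622032/6674473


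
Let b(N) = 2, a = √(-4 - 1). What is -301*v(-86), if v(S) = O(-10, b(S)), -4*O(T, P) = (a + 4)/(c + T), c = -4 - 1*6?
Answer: -301/20 - 301*I*√5/80 ≈ -15.05 - 8.4132*I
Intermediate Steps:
c = -10 (c = -4 - 6 = -10)
a = I*√5 (a = √(-5) = I*√5 ≈ 2.2361*I)
O(T, P) = -(4 + I*√5)/(4*(-10 + T)) (O(T, P) = -(I*√5 + 4)/(4*(-10 + T)) = -(4 + I*√5)/(4*(-10 + T)))
v(S) = 1/20 + I*√5/80 (v(S) = (-4 - I*√5)/(4*(-10 - 10)) = (¼)*(-4 - I*√5)/(-20) = (¼)*(-1/20)*(-4 - I*√5) = 1/20 + I*√5/80)
-301*v(-86) = -301*(1/20 + I*√5/80) = -301/20 - 301*I*√5/80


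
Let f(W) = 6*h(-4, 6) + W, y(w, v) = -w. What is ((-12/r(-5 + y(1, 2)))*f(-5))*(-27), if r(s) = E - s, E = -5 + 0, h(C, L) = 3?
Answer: 4212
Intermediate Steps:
f(W) = 18 + W (f(W) = 6*3 + W = 18 + W)
E = -5
r(s) = -5 - s
((-12/r(-5 + y(1, 2)))*f(-5))*(-27) = ((-12/(-5 - (-5 - 1*1)))*(18 - 5))*(-27) = (-12/(-5 - (-5 - 1))*13)*(-27) = (-12/(-5 - 1*(-6))*13)*(-27) = (-12/(-5 + 6)*13)*(-27) = (-12/1*13)*(-27) = (-12*1*13)*(-27) = -12*13*(-27) = -156*(-27) = 4212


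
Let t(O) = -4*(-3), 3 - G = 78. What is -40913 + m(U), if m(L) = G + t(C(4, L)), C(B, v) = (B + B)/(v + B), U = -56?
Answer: -40976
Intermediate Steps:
G = -75 (G = 3 - 1*78 = 3 - 78 = -75)
C(B, v) = 2*B/(B + v) (C(B, v) = (2*B)/(B + v) = 2*B/(B + v))
t(O) = 12
m(L) = -63 (m(L) = -75 + 12 = -63)
-40913 + m(U) = -40913 - 63 = -40976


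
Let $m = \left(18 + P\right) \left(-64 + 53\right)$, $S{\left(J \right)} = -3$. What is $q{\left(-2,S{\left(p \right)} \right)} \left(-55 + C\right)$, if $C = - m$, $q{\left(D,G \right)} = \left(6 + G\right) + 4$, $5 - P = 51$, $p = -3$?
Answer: $-2541$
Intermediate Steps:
$P = -46$ ($P = 5 - 51 = -46$)
$q{\left(D,G \right)} = 10 + G$
$m = 308$ ($m = \left(18 - 46\right) \left(-64 + 53\right) = \left(-28\right) \left(-11\right) = 308$)
$C = -308$ ($C = \left(-1\right) 308 = -308$)
$q{\left(-2,S{\left(p \right)} \right)} \left(-55 + C\right) = \left(10 - 3\right) \left(-55 - 308\right) = 7 \left(-363\right) = -2541$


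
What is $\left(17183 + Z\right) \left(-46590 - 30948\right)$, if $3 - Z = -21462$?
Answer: $-2996688624$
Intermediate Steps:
$Z = 21465$ ($Z = 3 - -21462 = 3 + 21462 = 21465$)
$\left(17183 + Z\right) \left(-46590 - 30948\right) = \left(17183 + 21465\right) \left(-46590 - 30948\right) = 38648 \left(-77538\right) = -2996688624$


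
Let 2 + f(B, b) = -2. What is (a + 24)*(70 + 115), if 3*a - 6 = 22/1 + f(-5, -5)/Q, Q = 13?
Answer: 79920/13 ≈ 6147.7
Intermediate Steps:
f(B, b) = -4 (f(B, b) = -2 - 2 = -4)
a = 120/13 (a = 2 + (22/1 - 4/13)/3 = 2 + (22*1 - 4*1/13)/3 = 2 + (22 - 4/13)/3 = 2 + (1/3)*(282/13) = 2 + 94/13 = 120/13 ≈ 9.2308)
(a + 24)*(70 + 115) = (120/13 + 24)*(70 + 115) = (432/13)*185 = 79920/13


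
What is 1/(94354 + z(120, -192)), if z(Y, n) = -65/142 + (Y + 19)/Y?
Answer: 8520/803902049 ≈ 1.0598e-5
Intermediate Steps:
z(Y, n) = -65/142 + (19 + Y)/Y (z(Y, n) = -65*1/142 + (19 + Y)/Y = -65/142 + (19 + Y)/Y)
1/(94354 + z(120, -192)) = 1/(94354 + (77/142 + 19/120)) = 1/(94354 + 5969/8520) = 1/(803902049/8520) = 8520/803902049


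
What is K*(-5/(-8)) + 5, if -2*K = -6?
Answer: 55/8 ≈ 6.8750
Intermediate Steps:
K = 3 (K = -1/2*(-6) = 3)
K*(-5/(-8)) + 5 = 3*(-5/(-8)) + 5 = 3*(-5*(-1/8)) + 5 = 3*(5/8) + 5 = 15/8 + 5 = 55/8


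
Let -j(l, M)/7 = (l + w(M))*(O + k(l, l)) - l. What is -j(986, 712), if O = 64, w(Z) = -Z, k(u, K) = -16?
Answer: 85162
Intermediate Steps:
j(l, M) = -329*l + 336*M (j(l, M) = -7*((l - M)*(64 - 16) - l) = -7*((l - M)*48 - l) = -7*((-48*M + 48*l) - l) = -7*(-48*M + 47*l) = -329*l + 336*M)
-j(986, 712) = -(-329*986 + 336*712) = -(-324394 + 239232) = -1*(-85162) = 85162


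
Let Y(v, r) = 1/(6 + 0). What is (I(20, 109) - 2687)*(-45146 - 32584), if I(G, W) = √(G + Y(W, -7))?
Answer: 208860510 - 142505*√6 ≈ 2.0851e+8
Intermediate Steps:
Y(v, r) = ⅙ (Y(v, r) = 1/6 = ⅙)
I(G, W) = √(⅙ + G) (I(G, W) = √(G + ⅙) = √(⅙ + G))
(I(20, 109) - 2687)*(-45146 - 32584) = (√(6 + 36*20)/6 - 2687)*(-45146 - 32584) = (√(6 + 720)/6 - 2687)*(-77730) = (√726/6 - 2687)*(-77730) = ((11*√6)/6 - 2687)*(-77730) = (11*√6/6 - 2687)*(-77730) = (-2687 + 11*√6/6)*(-77730) = 208860510 - 142505*√6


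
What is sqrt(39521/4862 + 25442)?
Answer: 15*sqrt(2673852038)/4862 ≈ 159.53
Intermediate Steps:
sqrt(39521/4862 + 25442) = sqrt(123738525/4862) = 15*sqrt(2673852038)/4862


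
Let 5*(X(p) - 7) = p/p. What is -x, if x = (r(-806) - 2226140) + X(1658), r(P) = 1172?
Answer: 11124804/5 ≈ 2.2250e+6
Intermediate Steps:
X(p) = 36/5 (X(p) = 7 + (p/p)/5 = 7 + (1/5)*1 = 7 + 1/5 = 36/5)
x = -11124804/5 (x = (1172 - 2226140) + 36/5 = -2224968 + 36/5 = -11124804/5 ≈ -2.2250e+6)
-x = -1*(-11124804/5) = 11124804/5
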